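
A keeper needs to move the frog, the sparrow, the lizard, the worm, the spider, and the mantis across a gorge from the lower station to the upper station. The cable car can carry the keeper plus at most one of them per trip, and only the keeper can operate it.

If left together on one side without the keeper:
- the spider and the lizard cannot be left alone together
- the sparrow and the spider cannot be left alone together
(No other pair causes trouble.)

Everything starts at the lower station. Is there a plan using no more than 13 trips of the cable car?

Yes — this plan uses 13 crossings (≤ 13):
1. Keeper goes to the upper station with the spider.
2. Keeper goes back to the lower station alone.
3. Keeper goes to the upper station with the frog.
4. Keeper goes back to the lower station alone.
5. Keeper goes to the upper station with the sparrow.
6. Keeper goes back to the lower station with the spider.
7. Keeper goes to the upper station with the lizard.
8. Keeper goes back to the lower station alone.
9. Keeper goes to the upper station with the worm.
10. Keeper goes back to the lower station alone.
11. Keeper goes to the upper station with the mantis.
12. Keeper goes back to the lower station alone.
13. Keeper goes to the upper station with the spider.

Yes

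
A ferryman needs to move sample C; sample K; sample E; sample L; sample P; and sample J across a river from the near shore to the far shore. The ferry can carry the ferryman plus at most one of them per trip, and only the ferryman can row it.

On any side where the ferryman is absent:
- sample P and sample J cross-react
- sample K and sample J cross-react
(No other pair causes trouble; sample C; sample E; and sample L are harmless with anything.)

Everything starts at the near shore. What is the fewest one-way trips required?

13

Counting alone: the ferryman can take at most 1 across per trip to the far shore, so moving all 6 needs at least 6 loaded trips out, with a return between consecutive ones — at least 11 crossings.
The safety rule pushes this higher. Following every safe sequence of crossings, the most of the 6 that can be at the far shore as the ferry arrives there on crossing 11 is 5 — never all 6.
So no plan with fewer than 13 crossings exists, and this one achieves 13:
1. Ferryman goes to the far shore with sample J.
2. Ferryman goes back to the near shore alone.
3. Ferryman goes to the far shore with sample C.
4. Ferryman goes back to the near shore alone.
5. Ferryman goes to the far shore with sample K.
6. Ferryman goes back to the near shore with sample J.
7. Ferryman goes to the far shore with sample P.
8. Ferryman goes back to the near shore alone.
9. Ferryman goes to the far shore with sample E.
10. Ferryman goes back to the near shore alone.
11. Ferryman goes to the far shore with sample L.
12. Ferryman goes back to the near shore alone.
13. Ferryman goes to the far shore with sample J.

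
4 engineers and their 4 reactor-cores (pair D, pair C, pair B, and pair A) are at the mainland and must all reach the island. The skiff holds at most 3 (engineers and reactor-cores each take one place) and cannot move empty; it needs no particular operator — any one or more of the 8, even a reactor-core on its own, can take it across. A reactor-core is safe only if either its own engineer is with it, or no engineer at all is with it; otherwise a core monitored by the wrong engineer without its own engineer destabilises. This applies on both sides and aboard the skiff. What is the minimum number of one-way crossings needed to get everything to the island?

Counting alone: each trip to the island takes at most 3 across and each return brings at least 1 back, so after t trips out (and t−1 returns) at most 3t − (t−1) of the 8 are across; that first reaches 8 at t = 4, so at least 7 crossings are needed.
The safety rule pushes this higher. Following every safe sequence of crossings, the most of the 8 that can be at the island as the skiff arrives there on crossing 7 is 7 — never all 8.
So no plan with fewer than 9 crossings exists, and this one achieves 9:
1. engineer D and reactor-core D cross → the island.
2. engineer D crosses ← the mainland.
3. engineer C, engineer D, and reactor-core C cross → the island.
4. engineer D and reactor-core D cross ← the mainland.
5. engineer A, engineer B, and engineer D cross → the island.
6. reactor-core C crosses ← the mainland.
7. reactor-core C and reactor-core D cross → the island.
8. reactor-core D crosses ← the mainland.
9. reactor-core A, reactor-core B, and reactor-core D cross → the island.

9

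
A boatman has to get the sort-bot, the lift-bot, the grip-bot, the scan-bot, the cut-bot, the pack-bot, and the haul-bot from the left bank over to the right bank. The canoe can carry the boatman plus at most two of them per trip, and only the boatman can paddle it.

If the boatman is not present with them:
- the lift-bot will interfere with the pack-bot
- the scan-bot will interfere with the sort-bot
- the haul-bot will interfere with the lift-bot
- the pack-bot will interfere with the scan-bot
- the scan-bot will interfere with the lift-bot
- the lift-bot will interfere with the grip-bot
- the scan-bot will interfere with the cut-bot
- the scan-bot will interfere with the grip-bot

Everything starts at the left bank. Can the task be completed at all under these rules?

Yes

1. Boatman goes to the right bank with the lift-bot and the scan-bot.  [the left bank: the cut-bot, the grip-bot, the haul-bot, the pack-bot, the sort-bot | the right bank: the lift-bot, the scan-bot]
2. Boatman goes back to the left bank with the lift-bot.  [the left bank: the cut-bot, the grip-bot, the haul-bot, the lift-bot, the pack-bot, the sort-bot | the right bank: the scan-bot]
3. Boatman goes to the right bank with the lift-bot and the sort-bot.  [the left bank: the cut-bot, the grip-bot, the haul-bot, the pack-bot | the right bank: the lift-bot, the scan-bot, the sort-bot]
4. Boatman goes back to the left bank with the scan-bot.  [the left bank: the cut-bot, the grip-bot, the haul-bot, the pack-bot, the scan-bot | the right bank: the lift-bot, the sort-bot]
5. Boatman goes to the right bank with the cut-bot and the scan-bot.  [the left bank: the grip-bot, the haul-bot, the pack-bot | the right bank: the cut-bot, the lift-bot, the scan-bot, the sort-bot]
6. Boatman goes back to the left bank with the scan-bot.  [the left bank: the grip-bot, the haul-bot, the pack-bot, the scan-bot | the right bank: the cut-bot, the lift-bot, the sort-bot]
7. Boatman goes to the right bank with the grip-bot and the pack-bot.  [the left bank: the haul-bot, the scan-bot | the right bank: the cut-bot, the grip-bot, the lift-bot, the pack-bot, the sort-bot]
8. Boatman goes back to the left bank with the lift-bot.  [the left bank: the haul-bot, the lift-bot, the scan-bot | the right bank: the cut-bot, the grip-bot, the pack-bot, the sort-bot]
9. Boatman goes to the right bank with the haul-bot and the lift-bot.  [the left bank: the scan-bot | the right bank: the cut-bot, the grip-bot, the haul-bot, the lift-bot, the pack-bot, the sort-bot]
10. Boatman goes back to the left bank with the lift-bot.  [the left bank: the lift-bot, the scan-bot | the right bank: the cut-bot, the grip-bot, the haul-bot, the pack-bot, the sort-bot]
11. Boatman goes to the right bank with the lift-bot and the scan-bot.  [the left bank: — | the right bank: the cut-bot, the grip-bot, the haul-bot, the lift-bot, the pack-bot, the scan-bot, the sort-bot]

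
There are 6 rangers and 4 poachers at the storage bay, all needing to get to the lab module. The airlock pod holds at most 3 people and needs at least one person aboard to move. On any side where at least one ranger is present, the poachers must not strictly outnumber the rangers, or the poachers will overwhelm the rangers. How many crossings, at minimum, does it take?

9

Counting alone: each trip to the lab module takes at most 3 across and each return brings at least 1 back, so after t trips out (and t−1 returns) at most 3t − (t−1) of the 10 are across; that first reaches 10 at t = 5, so at least 9 crossings are needed.
The plan below uses exactly 9 crossings, so it is optimal:
1. 2 poachers → the lab module.  (the storage bay: 6R 2P; the lab module: 0R 2P)
2. 1 poacher ← the storage bay.  (the storage bay: 6R 3P; the lab module: 0R 1P)
3. 3 poachers → the lab module.  (the storage bay: 6R 0P; the lab module: 0R 4P)
4. 1 poacher ← the storage bay.  (the storage bay: 6R 1P; the lab module: 0R 3P)
5. 3 rangers → the lab module.  (the storage bay: 3R 1P; the lab module: 3R 3P)
6. 1 poacher ← the storage bay.  (the storage bay: 3R 2P; the lab module: 3R 2P)
7. 1 ranger and 2 poachers → the lab module.  (the storage bay: 2R 0P; the lab module: 4R 4P)
8. 1 poacher ← the storage bay.  (the storage bay: 2R 1P; the lab module: 4R 3P)
9. 2 rangers and 1 poacher → the lab module.  (the storage bay: 0R 0P; the lab module: 6R 4P)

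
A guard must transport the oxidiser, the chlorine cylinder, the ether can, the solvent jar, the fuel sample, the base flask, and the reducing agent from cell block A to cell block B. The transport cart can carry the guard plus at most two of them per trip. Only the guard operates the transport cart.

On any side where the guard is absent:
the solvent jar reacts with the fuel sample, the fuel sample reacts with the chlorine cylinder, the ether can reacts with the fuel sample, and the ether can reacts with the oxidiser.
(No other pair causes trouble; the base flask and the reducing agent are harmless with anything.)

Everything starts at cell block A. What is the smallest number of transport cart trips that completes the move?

7

Counting alone: the guard can take at most 2 across per trip to cell block B, so moving all 7 needs at least 4 loaded trips out, with a return between consecutive ones — at least 7 crossings.
The plan below uses exactly 7 crossings, so it is optimal:
1. Guard goes to cell block B with the fuel sample and the oxidiser.
2. Guard goes back to cell block A alone.
3. Guard goes to cell block B with the base flask and the reducing agent.
4. Guard goes back to cell block A alone.
5. Guard goes to cell block B with the chlorine cylinder and the solvent jar.
6. Guard goes back to cell block A with the fuel sample.
7. Guard goes to cell block B with the ether can and the fuel sample.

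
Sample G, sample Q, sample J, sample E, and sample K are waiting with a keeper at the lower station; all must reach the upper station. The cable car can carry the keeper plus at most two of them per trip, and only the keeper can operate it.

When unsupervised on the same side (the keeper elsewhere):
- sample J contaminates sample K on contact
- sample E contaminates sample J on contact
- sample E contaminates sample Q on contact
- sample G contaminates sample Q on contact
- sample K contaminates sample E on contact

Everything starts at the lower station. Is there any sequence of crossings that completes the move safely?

No

Whatever the first load, the items left behind include a forbidden pair without the keeper. No opening move is safe, so no plan exists.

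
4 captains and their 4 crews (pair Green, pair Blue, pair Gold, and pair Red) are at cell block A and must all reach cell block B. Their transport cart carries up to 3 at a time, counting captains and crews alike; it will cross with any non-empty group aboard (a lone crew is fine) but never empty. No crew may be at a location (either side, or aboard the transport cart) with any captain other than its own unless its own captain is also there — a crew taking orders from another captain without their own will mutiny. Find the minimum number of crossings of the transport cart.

9

Counting alone: each trip to cell block B takes at most 3 across and each return brings at least 1 back, so after t trips out (and t−1 returns) at most 3t − (t−1) of the 8 are across; that first reaches 8 at t = 4, so at least 7 crossings are needed.
The safety rule pushes this higher. Following every safe sequence of crossings, the most of the 8 that can be at cell block B as the transport cart arrives there on crossing 7 is 7 — never all 8.
So no plan with fewer than 9 crossings exists, and this one achieves 9:
1. captain Green and crew Green cross → cell block B.
2. captain Green crosses ← cell block A.
3. captain Blue, captain Green, and crew Blue cross → cell block B.
4. captain Green and crew Green cross ← cell block A.
5. captain Gold, captain Green, and captain Red cross → cell block B.
6. crew Blue crosses ← cell block A.
7. crew Blue and crew Green cross → cell block B.
8. crew Green crosses ← cell block A.
9. crew Gold, crew Green, and crew Red cross → cell block B.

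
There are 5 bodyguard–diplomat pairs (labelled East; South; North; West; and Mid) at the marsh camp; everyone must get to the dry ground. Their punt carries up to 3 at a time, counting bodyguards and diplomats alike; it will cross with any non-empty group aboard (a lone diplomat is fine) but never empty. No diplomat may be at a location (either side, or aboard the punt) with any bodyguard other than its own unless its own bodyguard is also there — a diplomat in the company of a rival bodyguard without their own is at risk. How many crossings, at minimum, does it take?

Counting alone: each trip to the dry ground takes at most 3 across and each return brings at least 1 back, so after t trips out (and t−1 returns) at most 3t − (t−1) of the 10 are across; that first reaches 10 at t = 5, so at least 9 crossings are needed.
The safety rule pushes this higher. Following every safe sequence of crossings, the most of the 10 that can be at the dry ground as the punt arrives there on crossing 9 is 9 — never all 10.
So no plan with fewer than 11 crossings exists, and this one achieves 11:
1. bodyguard East and diplomat East cross → the dry ground.
2. bodyguard East crosses ← the marsh camp.
3. diplomat North, diplomat South, and diplomat West cross → the dry ground.
4. diplomat East crosses ← the marsh camp.
5. bodyguard North, bodyguard South, and bodyguard West cross → the dry ground.
6. bodyguard South and diplomat South cross ← the marsh camp.
7. bodyguard East, bodyguard Mid, and bodyguard South cross → the dry ground.
8. diplomat North crosses ← the marsh camp.
9. diplomat East and diplomat South cross → the dry ground.
10. diplomat East crosses ← the marsh camp.
11. diplomat East, diplomat Mid, and diplomat North cross → the dry ground.

11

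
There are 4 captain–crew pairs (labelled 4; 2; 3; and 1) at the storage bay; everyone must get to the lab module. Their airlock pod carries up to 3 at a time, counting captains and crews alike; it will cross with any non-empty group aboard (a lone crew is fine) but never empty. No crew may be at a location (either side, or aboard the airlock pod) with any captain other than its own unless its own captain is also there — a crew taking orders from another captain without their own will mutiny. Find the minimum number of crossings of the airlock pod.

Counting alone: each trip to the lab module takes at most 3 across and each return brings at least 1 back, so after t trips out (and t−1 returns) at most 3t − (t−1) of the 8 are across; that first reaches 8 at t = 4, so at least 7 crossings are needed.
The safety rule pushes this higher. Following every safe sequence of crossings, the most of the 8 that can be at the lab module as the airlock pod arrives there on crossing 7 is 7 — never all 8.
So no plan with fewer than 9 crossings exists, and this one achieves 9:
1. captain 4 and crew 4 cross → the lab module.
2. captain 4 crosses ← the storage bay.
3. captain 2, captain 4, and crew 2 cross → the lab module.
4. captain 4 and crew 4 cross ← the storage bay.
5. captain 1, captain 3, and captain 4 cross → the lab module.
6. crew 2 crosses ← the storage bay.
7. crew 2 and crew 4 cross → the lab module.
8. crew 4 crosses ← the storage bay.
9. crew 1, crew 3, and crew 4 cross → the lab module.

9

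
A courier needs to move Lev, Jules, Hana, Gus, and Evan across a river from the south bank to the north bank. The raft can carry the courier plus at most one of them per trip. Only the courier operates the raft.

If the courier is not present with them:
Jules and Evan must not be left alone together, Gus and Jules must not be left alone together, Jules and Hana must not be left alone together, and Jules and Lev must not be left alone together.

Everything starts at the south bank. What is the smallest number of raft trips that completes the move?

impossible

Following every safe sequence of crossings from the start, the most of the 5 that can be at the north bank as the raft arrives there on crossings 1, 3 is 1, 2 respectively; the best ever achieved is 2 of 5.
From crossing 5 on, no configuration arises that was not already reachable earlier: only 11 distinct safe configurations (who is on which side, and where the raft is) can ever be reached, none of them has everyone across, and every continuation just revisits them. So no valid plan exists.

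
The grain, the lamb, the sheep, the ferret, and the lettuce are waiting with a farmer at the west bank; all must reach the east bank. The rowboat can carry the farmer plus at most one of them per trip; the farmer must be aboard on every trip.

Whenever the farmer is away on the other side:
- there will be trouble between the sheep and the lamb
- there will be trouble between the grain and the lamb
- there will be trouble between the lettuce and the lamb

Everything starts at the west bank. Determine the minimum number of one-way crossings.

impossible

Following every safe sequence of crossings from the start, the most of the 5 that can be at the east bank as the rowboat arrives there on crossings 1, 3, 5 is 1, 2, 3 respectively; the best ever achieved is 3 of 5.
From crossing 7 on, no configuration arises that was not already reachable earlier: only 18 distinct safe configurations (who is on which side, and where the rowboat is) can ever be reached, none of them has everyone across, and every continuation just revisits them. So no valid plan exists.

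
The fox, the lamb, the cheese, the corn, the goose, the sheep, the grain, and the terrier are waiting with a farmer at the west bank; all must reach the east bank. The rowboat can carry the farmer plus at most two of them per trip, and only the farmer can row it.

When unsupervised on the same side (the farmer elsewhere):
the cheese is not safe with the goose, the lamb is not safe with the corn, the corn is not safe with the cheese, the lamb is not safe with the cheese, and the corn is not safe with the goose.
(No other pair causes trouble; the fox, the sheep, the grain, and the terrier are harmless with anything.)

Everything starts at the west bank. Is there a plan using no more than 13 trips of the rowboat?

Yes

Yes — this plan uses 13 crossings (≤ 13):
1. Farmer goes to the east bank with the cheese and the corn.
2. Farmer goes back to the west bank with the cheese.
3. Farmer goes to the east bank with the cheese and the fox.
4. Farmer goes back to the west bank with the cheese.
5. Farmer goes to the east bank with the goose and the lamb.
6. Farmer goes back to the west bank with the corn.
7. Farmer goes to the east bank with the cheese and the sheep.
8. Farmer goes back to the west bank with the cheese.
9. Farmer goes to the east bank with the cheese and the grain.
10. Farmer goes back to the west bank with the cheese.
11. Farmer goes to the east bank with the cheese and the terrier.
12. Farmer goes back to the west bank with the cheese.
13. Farmer goes to the east bank with the cheese and the corn.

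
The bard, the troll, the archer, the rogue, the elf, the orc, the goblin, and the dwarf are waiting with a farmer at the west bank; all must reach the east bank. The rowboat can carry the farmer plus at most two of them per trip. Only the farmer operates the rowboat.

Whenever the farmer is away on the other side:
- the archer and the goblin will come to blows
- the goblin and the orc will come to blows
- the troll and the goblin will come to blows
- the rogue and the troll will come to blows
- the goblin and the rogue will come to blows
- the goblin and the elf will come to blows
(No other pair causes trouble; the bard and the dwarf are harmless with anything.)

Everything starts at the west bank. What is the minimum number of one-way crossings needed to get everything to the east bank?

13

Counting alone: the farmer can take at most 2 across per trip to the east bank, so moving all 8 needs at least 4 loaded trips out, with a return between consecutive ones — at least 7 crossings.
The safety rule pushes this higher. Following every safe sequence of crossings, the most of the 8 that can be at the east bank as the rowboat arrives there on crossings 7, 9, 11 is 5, 6, 7 respectively — never all 8.
So no plan with fewer than 13 crossings exists, and this one achieves 13:
1. Farmer goes to the east bank with the goblin and the troll.
2. Farmer goes back to the west bank with the troll.
3. Farmer goes to the east bank with the bard and the troll.
4. Farmer goes back to the west bank with the troll.
5. Farmer goes to the east bank with the archer and the troll.
6. Farmer goes back to the west bank with the goblin.
7. Farmer goes to the east bank with the elf and the goblin.
8. Farmer goes back to the west bank with the goblin.
9. Farmer goes to the east bank with the orc and the rogue.
10. Farmer goes back to the west bank with the troll.
11. Farmer goes to the east bank with the dwarf and the troll.
12. Farmer goes back to the west bank with the troll.
13. Farmer goes to the east bank with the goblin and the troll.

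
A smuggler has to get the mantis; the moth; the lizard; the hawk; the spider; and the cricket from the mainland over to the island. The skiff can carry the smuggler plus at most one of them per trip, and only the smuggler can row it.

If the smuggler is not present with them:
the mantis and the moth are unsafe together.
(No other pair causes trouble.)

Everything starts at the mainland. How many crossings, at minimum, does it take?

11

Counting alone: the smuggler can take at most 1 across per trip to the island, so moving all 6 needs at least 6 loaded trips out, with a return between consecutive ones — at least 11 crossings.
The plan below uses exactly 11 crossings, so it is optimal:
1. Smuggler goes to the island with the mantis.
2. Smuggler goes back to the mainland alone.
3. Smuggler goes to the island with the lizard.
4. Smuggler goes back to the mainland alone.
5. Smuggler goes to the island with the hawk.
6. Smuggler goes back to the mainland alone.
7. Smuggler goes to the island with the spider.
8. Smuggler goes back to the mainland alone.
9. Smuggler goes to the island with the cricket.
10. Smuggler goes back to the mainland alone.
11. Smuggler goes to the island with the moth.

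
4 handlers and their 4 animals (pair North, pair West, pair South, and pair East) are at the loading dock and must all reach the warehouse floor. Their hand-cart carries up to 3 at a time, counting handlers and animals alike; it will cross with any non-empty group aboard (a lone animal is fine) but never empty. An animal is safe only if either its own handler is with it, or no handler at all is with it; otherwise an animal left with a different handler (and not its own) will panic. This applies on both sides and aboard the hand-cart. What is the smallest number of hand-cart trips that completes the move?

9

Counting alone: each trip to the warehouse floor takes at most 3 across and each return brings at least 1 back, so after t trips out (and t−1 returns) at most 3t − (t−1) of the 8 are across; that first reaches 8 at t = 4, so at least 7 crossings are needed.
The safety rule pushes this higher. Following every safe sequence of crossings, the most of the 8 that can be at the warehouse floor as the hand-cart arrives there on crossing 7 is 7 — never all 8.
So no plan with fewer than 9 crossings exists, and this one achieves 9:
1. animal North and handler North cross → the warehouse floor.
2. handler North crosses ← the loading dock.
3. animal West, handler North, and handler West cross → the warehouse floor.
4. animal North and handler North cross ← the loading dock.
5. handler East, handler North, and handler South cross → the warehouse floor.
6. animal West crosses ← the loading dock.
7. animal North and animal West cross → the warehouse floor.
8. animal North crosses ← the loading dock.
9. animal East, animal North, and animal South cross → the warehouse floor.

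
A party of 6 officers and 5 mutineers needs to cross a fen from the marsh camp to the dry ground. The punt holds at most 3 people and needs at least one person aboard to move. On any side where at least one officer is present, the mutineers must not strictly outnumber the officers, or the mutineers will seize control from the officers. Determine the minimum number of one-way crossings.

Counting alone: each trip to the dry ground takes at most 3 across and each return brings at least 1 back, so after t trips out (and t−1 returns) at most 3t − (t−1) of the 11 are across; that first reaches 11 at t = 5, so at least 9 crossings are needed.
The plan below uses exactly 9 crossings, so it is optimal:
1. 3 mutineers → the dry ground.  (the marsh camp: 6O 2M; the dry ground: 0O 3M)
2. 1 mutineer ← the marsh camp.  (the marsh camp: 6O 3M; the dry ground: 0O 2M)
3. 3 officers → the dry ground.  (the marsh camp: 3O 3M; the dry ground: 3O 2M)
4. 1 officer ← the marsh camp.  (the marsh camp: 4O 3M; the dry ground: 2O 2M)
5. 2 officers and 1 mutineer → the dry ground.  (the marsh camp: 2O 2M; the dry ground: 4O 3M)
6. 1 officer ← the marsh camp.  (the marsh camp: 3O 2M; the dry ground: 3O 3M)
7. 2 officers and 1 mutineer → the dry ground.  (the marsh camp: 1O 1M; the dry ground: 5O 4M)
8. 1 officer ← the marsh camp.  (the marsh camp: 2O 1M; the dry ground: 4O 4M)
9. 2 officers and 1 mutineer → the dry ground.  (the marsh camp: 0O 0M; the dry ground: 6O 5M)

9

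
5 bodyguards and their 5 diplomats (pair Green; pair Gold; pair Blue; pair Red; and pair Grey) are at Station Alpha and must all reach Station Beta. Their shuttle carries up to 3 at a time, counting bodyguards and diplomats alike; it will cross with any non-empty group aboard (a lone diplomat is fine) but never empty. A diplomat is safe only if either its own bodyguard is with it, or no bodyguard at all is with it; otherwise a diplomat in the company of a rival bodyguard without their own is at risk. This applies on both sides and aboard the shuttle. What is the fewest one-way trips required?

Counting alone: each trip to Station Beta takes at most 3 across and each return brings at least 1 back, so after t trips out (and t−1 returns) at most 3t − (t−1) of the 10 are across; that first reaches 10 at t = 5, so at least 9 crossings are needed.
The safety rule pushes this higher. Following every safe sequence of crossings, the most of the 10 that can be at Station Beta as the shuttle arrives there on crossing 9 is 9 — never all 10.
So no plan with fewer than 11 crossings exists, and this one achieves 11:
1. bodyguard Green and diplomat Green cross → Station Beta.
2. bodyguard Green crosses ← Station Alpha.
3. diplomat Blue, diplomat Gold, and diplomat Red cross → Station Beta.
4. diplomat Green crosses ← Station Alpha.
5. bodyguard Blue, bodyguard Gold, and bodyguard Red cross → Station Beta.
6. bodyguard Gold and diplomat Gold cross ← Station Alpha.
7. bodyguard Gold, bodyguard Green, and bodyguard Grey cross → Station Beta.
8. diplomat Blue crosses ← Station Alpha.
9. diplomat Gold and diplomat Green cross → Station Beta.
10. diplomat Green crosses ← Station Alpha.
11. diplomat Blue, diplomat Green, and diplomat Grey cross → Station Beta.

11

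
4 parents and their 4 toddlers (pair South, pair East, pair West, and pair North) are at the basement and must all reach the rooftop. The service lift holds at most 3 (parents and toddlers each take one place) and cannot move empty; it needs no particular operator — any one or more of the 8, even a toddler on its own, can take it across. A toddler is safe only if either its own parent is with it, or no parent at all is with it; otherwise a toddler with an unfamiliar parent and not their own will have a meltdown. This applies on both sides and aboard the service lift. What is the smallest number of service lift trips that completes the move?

Counting alone: each trip to the rooftop takes at most 3 across and each return brings at least 1 back, so after t trips out (and t−1 returns) at most 3t − (t−1) of the 8 are across; that first reaches 8 at t = 4, so at least 7 crossings are needed.
The safety rule pushes this higher. Following every safe sequence of crossings, the most of the 8 that can be at the rooftop as the service lift arrives there on crossing 7 is 7 — never all 8.
So no plan with fewer than 9 crossings exists, and this one achieves 9:
1. parent South and toddler South cross → the rooftop.
2. parent South crosses ← the basement.
3. parent East, parent South, and toddler East cross → the rooftop.
4. parent South and toddler South cross ← the basement.
5. parent North, parent South, and parent West cross → the rooftop.
6. toddler East crosses ← the basement.
7. toddler East and toddler South cross → the rooftop.
8. toddler South crosses ← the basement.
9. toddler North, toddler South, and toddler West cross → the rooftop.

9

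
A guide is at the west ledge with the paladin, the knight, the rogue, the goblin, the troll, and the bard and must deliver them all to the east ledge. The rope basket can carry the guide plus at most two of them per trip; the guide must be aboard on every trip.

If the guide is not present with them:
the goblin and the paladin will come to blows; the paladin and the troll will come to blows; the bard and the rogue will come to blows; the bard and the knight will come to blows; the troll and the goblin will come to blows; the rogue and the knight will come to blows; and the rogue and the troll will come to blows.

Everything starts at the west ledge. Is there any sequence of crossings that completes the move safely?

Whatever the first load, the items left behind include a forbidden pair without the guide. No opening move is safe, so no plan exists.

No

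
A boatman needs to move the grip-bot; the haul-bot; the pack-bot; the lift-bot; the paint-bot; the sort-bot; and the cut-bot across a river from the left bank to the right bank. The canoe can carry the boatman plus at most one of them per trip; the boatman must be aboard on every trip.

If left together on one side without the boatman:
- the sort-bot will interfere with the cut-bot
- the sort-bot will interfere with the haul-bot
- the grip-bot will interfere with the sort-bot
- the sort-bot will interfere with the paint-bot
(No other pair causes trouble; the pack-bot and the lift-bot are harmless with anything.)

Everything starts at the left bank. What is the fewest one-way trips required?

impossible

Following every safe sequence of crossings from the start, the most of the 7 that can be at the right bank as the canoe arrives there on crossings 1, 3, 5, 7 is 1, 2, 3, 4 respectively; the best ever achieved is 4 of 7.
From crossing 9 on, no configuration arises that was not already reachable earlier: only 44 distinct safe configurations (who is on which side, and where the canoe is) can ever be reached, none of them has everyone across, and every continuation just revisits them. So no valid plan exists.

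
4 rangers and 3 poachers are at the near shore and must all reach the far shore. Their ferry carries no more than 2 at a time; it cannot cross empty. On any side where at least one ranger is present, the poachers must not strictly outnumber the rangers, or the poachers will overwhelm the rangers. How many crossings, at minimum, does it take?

Counting alone: each trip to the far shore takes at most 2 across and each return brings at least 1 back, so after t trips out (and t−1 returns) at most 2t − (t−1) of the 7 are across; that first reaches 7 at t = 6, so at least 11 crossings are needed.
The plan below uses exactly 11 crossings, so it is optimal:
1. 2 poachers → the far shore.  (the near shore: 4R 1P; the far shore: 0R 2P)
2. 1 poacher ← the near shore.  (the near shore: 4R 2P; the far shore: 0R 1P)
3. 2 poachers → the far shore.  (the near shore: 4R 0P; the far shore: 0R 3P)
4. 1 poacher ← the near shore.  (the near shore: 4R 1P; the far shore: 0R 2P)
5. 2 rangers → the far shore.  (the near shore: 2R 1P; the far shore: 2R 2P)
6. 1 poacher ← the near shore.  (the near shore: 2R 2P; the far shore: 2R 1P)
7. 1 ranger and 1 poacher → the far shore.  (the near shore: 1R 1P; the far shore: 3R 2P)
8. 1 ranger ← the near shore.  (the near shore: 2R 1P; the far shore: 2R 2P)
9. 1 ranger and 1 poacher → the far shore.  (the near shore: 1R 0P; the far shore: 3R 3P)
10. 1 poacher ← the near shore.  (the near shore: 1R 1P; the far shore: 3R 2P)
11. 1 ranger and 1 poacher → the far shore.  (the near shore: 0R 0P; the far shore: 4R 3P)

11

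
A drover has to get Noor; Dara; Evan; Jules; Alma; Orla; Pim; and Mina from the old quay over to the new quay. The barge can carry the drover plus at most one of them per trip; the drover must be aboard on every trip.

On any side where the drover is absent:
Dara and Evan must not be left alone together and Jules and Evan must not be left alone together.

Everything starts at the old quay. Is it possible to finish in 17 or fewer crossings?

Yes

Yes — this plan uses 17 crossings (≤ 17):
1. Drover goes to the new quay with Evan.
2. Drover goes back to the old quay alone.
3. Drover goes to the new quay with Noor.
4. Drover goes back to the old quay alone.
5. Drover goes to the new quay with Dara.
6. Drover goes back to the old quay with Evan.
7. Drover goes to the new quay with Jules.
8. Drover goes back to the old quay alone.
9. Drover goes to the new quay with Alma.
10. Drover goes back to the old quay alone.
11. Drover goes to the new quay with Orla.
12. Drover goes back to the old quay alone.
13. Drover goes to the new quay with Pim.
14. Drover goes back to the old quay alone.
15. Drover goes to the new quay with Mina.
16. Drover goes back to the old quay alone.
17. Drover goes to the new quay with Evan.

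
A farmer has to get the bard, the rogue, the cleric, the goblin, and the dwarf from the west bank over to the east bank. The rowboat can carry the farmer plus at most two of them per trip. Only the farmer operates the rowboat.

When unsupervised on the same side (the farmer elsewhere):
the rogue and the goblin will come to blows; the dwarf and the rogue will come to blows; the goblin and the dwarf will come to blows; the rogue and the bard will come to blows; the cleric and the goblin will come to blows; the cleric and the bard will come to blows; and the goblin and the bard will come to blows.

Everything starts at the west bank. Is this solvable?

Whatever the first load, the items left behind include a forbidden pair without the farmer. No opening move is safe, so no plan exists.

No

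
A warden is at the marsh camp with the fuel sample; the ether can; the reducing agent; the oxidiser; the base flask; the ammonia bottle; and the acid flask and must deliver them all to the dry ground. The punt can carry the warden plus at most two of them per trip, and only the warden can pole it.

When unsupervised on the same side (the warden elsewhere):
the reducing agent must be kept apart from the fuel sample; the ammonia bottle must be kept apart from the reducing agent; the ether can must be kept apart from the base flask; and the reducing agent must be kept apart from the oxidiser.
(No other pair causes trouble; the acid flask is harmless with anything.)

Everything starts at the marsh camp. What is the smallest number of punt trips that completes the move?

7

Counting alone: the warden can take at most 2 across per trip to the dry ground, so moving all 7 needs at least 4 loaded trips out, with a return between consecutive ones — at least 7 crossings.
The plan below uses exactly 7 crossings, so it is optimal:
1. Warden goes to the dry ground with the ether can and the reducing agent.  [the marsh camp: the acid flask, the ammonia bottle, the base flask, the fuel sample, the oxidiser | the dry ground: the ether can, the reducing agent]
2. Warden goes back to the marsh camp alone.  [the marsh camp: the acid flask, the ammonia bottle, the base flask, the fuel sample, the oxidiser | the dry ground: the ether can, the reducing agent]
3. Warden goes to the dry ground with the fuel sample and the oxidiser.  [the marsh camp: the acid flask, the ammonia bottle, the base flask | the dry ground: the ether can, the fuel sample, the oxidiser, the reducing agent]
4. Warden goes back to the marsh camp with the reducing agent.  [the marsh camp: the acid flask, the ammonia bottle, the base flask, the reducing agent | the dry ground: the ether can, the fuel sample, the oxidiser]
5. Warden goes to the dry ground with the acid flask and the ammonia bottle.  [the marsh camp: the base flask, the reducing agent | the dry ground: the acid flask, the ammonia bottle, the ether can, the fuel sample, the oxidiser]
6. Warden goes back to the marsh camp alone.  [the marsh camp: the base flask, the reducing agent | the dry ground: the acid flask, the ammonia bottle, the ether can, the fuel sample, the oxidiser]
7. Warden goes to the dry ground with the base flask and the reducing agent.  [the marsh camp: — | the dry ground: the acid flask, the ammonia bottle, the base flask, the ether can, the fuel sample, the oxidiser, the reducing agent]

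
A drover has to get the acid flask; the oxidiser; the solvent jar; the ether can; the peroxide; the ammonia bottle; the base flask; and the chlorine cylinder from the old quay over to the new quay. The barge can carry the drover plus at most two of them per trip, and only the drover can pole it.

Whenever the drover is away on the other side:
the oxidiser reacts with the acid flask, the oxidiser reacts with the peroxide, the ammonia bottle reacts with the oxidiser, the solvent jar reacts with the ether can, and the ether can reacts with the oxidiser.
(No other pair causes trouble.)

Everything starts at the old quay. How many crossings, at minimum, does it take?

9

Counting alone: the drover can take at most 2 across per trip to the new quay, so moving all 8 needs at least 4 loaded trips out, with a return between consecutive ones — at least 7 crossings.
The safety rule pushes this higher. Following every safe sequence of crossings, the most of the 8 that can be at the new quay as the barge arrives there on crossing 7 is 7 — never all 8.
So no plan with fewer than 9 crossings exists, and this one achieves 9:
1. Drover goes to the new quay with the oxidiser and the solvent jar.  [the old quay: the acid flask, the ammonia bottle, the base flask, the chlorine cylinder, the ether can, the peroxide | the new quay: the oxidiser, the solvent jar]
2. Drover goes back to the old quay alone.  [the old quay: the acid flask, the ammonia bottle, the base flask, the chlorine cylinder, the ether can, the peroxide | the new quay: the oxidiser, the solvent jar]
3. Drover goes to the new quay with the acid flask and the ether can.  [the old quay: the ammonia bottle, the base flask, the chlorine cylinder, the peroxide | the new quay: the acid flask, the ether can, the oxidiser, the solvent jar]
4. Drover goes back to the old quay with the oxidiser and the solvent jar.  [the old quay: the ammonia bottle, the base flask, the chlorine cylinder, the oxidiser, the peroxide, the solvent jar | the new quay: the acid flask, the ether can]
5. Drover goes to the new quay with the ammonia bottle and the peroxide.  [the old quay: the base flask, the chlorine cylinder, the oxidiser, the solvent jar | the new quay: the acid flask, the ammonia bottle, the ether can, the peroxide]
6. Drover goes back to the old quay alone.  [the old quay: the base flask, the chlorine cylinder, the oxidiser, the solvent jar | the new quay: the acid flask, the ammonia bottle, the ether can, the peroxide]
7. Drover goes to the new quay with the base flask and the chlorine cylinder.  [the old quay: the oxidiser, the solvent jar | the new quay: the acid flask, the ammonia bottle, the base flask, the chlorine cylinder, the ether can, the peroxide]
8. Drover goes back to the old quay alone.  [the old quay: the oxidiser, the solvent jar | the new quay: the acid flask, the ammonia bottle, the base flask, the chlorine cylinder, the ether can, the peroxide]
9. Drover goes to the new quay with the oxidiser and the solvent jar.  [the old quay: — | the new quay: the acid flask, the ammonia bottle, the base flask, the chlorine cylinder, the ether can, the oxidiser, the peroxide, the solvent jar]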